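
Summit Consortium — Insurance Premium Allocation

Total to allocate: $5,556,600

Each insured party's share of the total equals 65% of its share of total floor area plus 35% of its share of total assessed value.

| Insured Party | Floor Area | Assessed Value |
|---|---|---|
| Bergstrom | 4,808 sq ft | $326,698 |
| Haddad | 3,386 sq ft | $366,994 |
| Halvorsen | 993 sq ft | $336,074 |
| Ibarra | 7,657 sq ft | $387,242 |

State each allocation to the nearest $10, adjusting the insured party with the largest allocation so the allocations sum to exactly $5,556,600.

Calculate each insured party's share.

Bergstrom: $1,479,350 | Haddad: $1,229,740 | Halvorsen: $674,180 | Ibarra: $2,173,330

Totals — floor area 16,844, assessed value 1,417,008.
Blended shares (65% floor area + 35% assessed value): Bergstrom 0.2662; Haddad 0.2213; Halvorsen 0.1213; Ibarra 0.3911.
Unrounded shares: Bergstrom 1,479,345.05; Haddad 1,229,736.72; Halvorsen 674,178.55; Ibarra 2,173,339.68.
Rounded to nearest $10: Bergstrom $1,479,350; Haddad $1,229,740; Halvorsen $674,180; Ibarra $2,173,340. Sum = $5,556,610.
Difference $5,556,600 − $5,556,610 = −$10 applied to largest allocation (Ibarra): Ibarra becomes $2,173,330.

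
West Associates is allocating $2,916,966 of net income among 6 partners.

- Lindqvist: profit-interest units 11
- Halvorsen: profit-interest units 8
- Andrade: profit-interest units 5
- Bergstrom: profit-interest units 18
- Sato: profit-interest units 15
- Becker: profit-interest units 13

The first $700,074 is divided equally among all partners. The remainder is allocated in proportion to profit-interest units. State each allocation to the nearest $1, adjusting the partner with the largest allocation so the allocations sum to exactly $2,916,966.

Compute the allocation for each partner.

First tranche $700,074 split equally: $116,679 each.
Remainder $2,216,892 by profit-interest units (total 70): Lindqvist 348,368.74 → $348,369; Halvorsen 253,359.09 → $253,359; Andrade 158,349.43 → $158,349; Bergstrom 570,057.94 → $570,058; Sato 475,048.29 → $475,048; Becker 411,708.51 → $411,709.
Totals: Lindqvist $116,679 + $348,369 = $465,048; Halvorsen $116,679 + $253,359 = $370,038; Andrade $116,679 + $158,349 = $275,028; Bergstrom $116,679 + $570,058 = $686,737; Sato $116,679 + $475,048 = $591,727; Becker $116,679 + $411,709 = $528,388.

Lindqvist: $465,048 · Halvorsen: $370,038 · Andrade: $275,028 · Bergstrom: $686,737 · Sato: $591,727 · Becker: $528,388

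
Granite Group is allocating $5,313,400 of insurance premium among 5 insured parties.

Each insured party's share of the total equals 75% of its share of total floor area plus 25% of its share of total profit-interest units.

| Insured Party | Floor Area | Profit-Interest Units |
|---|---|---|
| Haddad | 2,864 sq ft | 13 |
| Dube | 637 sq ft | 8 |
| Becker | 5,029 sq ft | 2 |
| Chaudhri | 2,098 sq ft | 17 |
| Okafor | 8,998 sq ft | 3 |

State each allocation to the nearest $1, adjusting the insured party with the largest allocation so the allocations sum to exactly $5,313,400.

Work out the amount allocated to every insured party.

Haddad: $983,128 | Dube: $376,477 | Becker: $1,082,920 | Chaudhri: $951,160 | Okafor: $1,919,715

Floor area total 19,626; profit-interest units total 43.
Composite weights (75% floor area + 25% profit-interest units): Haddad 0.1850; Dube 0.0709; Becker 0.2038; Chaudhri 0.1790; Okafor 0.3613.
Raw shares: Haddad 983,128.03; Dube 376,477.43; Becker 1,082,919.79; Chaudhri 951,159.53; Okafor 1,919,715.22.
After rounding ($1): Haddad $983,128; Dube $376,477; Becker $1,082,920; Chaudhri $951,160; Okafor $1,919,715. Sum = $5,313,400.
Rounded total matches; no reconciliation needed.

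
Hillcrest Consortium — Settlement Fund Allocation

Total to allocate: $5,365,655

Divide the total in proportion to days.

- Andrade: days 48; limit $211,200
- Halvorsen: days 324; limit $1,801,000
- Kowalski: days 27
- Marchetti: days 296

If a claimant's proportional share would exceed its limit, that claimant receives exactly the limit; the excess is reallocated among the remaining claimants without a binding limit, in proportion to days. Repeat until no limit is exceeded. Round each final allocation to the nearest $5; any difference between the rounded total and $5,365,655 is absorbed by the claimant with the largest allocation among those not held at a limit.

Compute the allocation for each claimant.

Days total: 695.
Pro-rata shares before constraints: Andrade 370,577.61; Halvorsen 2,501,398.88; Kowalski 208,449.91; Marchetti 2,285,228.60.
Held at cap: Andrade ($211,200), Halvorsen ($1,801,000); residual $3,353,455 reallocated over remaining days 323.
Redistributed shares: Kowalski 280,319.77 → $280,320; Marchetti 3,073,135.23 → $3,073,135.

Andrade: $211,200 | Halvorsen: $1,801,000 | Kowalski: $280,320 | Marchetti: $3,073,135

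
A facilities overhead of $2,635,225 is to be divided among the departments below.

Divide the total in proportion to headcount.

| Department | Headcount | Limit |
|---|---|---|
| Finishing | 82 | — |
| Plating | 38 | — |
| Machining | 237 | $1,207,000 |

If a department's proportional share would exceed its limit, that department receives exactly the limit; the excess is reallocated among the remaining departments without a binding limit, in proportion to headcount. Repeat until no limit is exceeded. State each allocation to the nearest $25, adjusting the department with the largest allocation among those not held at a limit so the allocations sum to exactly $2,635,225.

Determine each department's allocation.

Combined headcount = 357.
Unconstrained shares: Finishing 605,289.78; Plating 280,500.14; Machining 1,749,435.08.
Capped: Machining ($1,207,000); remaining pool $1,428,225 reallocated over remaining headcount 120.
Shares after redistribution: Finishing 975,953.75 → $975,950; Plating 452,271.25 → $452,275.

Finishing: $975,950 · Plating: $452,275 · Machining: $1,207,000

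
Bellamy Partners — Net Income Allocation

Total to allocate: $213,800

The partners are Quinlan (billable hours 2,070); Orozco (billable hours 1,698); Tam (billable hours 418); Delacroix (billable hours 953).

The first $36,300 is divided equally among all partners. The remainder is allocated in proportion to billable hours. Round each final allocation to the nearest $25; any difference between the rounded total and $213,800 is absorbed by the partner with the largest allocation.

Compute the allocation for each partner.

Quinlan: $80,550 | Orozco: $67,725 | Tam: $23,525 | Delacroix: $42,000

Equal tier: $36,300 ÷ 4 = $9,075 apiece.
Remainder $177,500 by billable hours (total 5,139): Quinlan 71,497.37 → $71,500; Orozco 58,648.57 → $58,650; Tam 14,437.63 → $14,450; Delacroix 32,916.42 → $32,925.
Rounding difference −$25 on remainder applied to Quinlan.
Totals: Quinlan $9,075 + $71,475 = $80,550; Orozco $9,075 + $58,650 = $67,725; Tam $9,075 + $14,450 = $23,525; Delacroix $9,075 + $32,925 = $42,000.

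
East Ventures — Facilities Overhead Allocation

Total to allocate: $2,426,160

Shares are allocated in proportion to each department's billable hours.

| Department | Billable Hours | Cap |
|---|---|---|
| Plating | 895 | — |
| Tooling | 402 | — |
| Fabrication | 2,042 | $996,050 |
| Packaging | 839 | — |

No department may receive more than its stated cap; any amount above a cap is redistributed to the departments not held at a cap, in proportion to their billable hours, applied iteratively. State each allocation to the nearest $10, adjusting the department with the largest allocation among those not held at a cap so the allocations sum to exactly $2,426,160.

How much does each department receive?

Combined billable hours = 4,178.
Unconstrained shares: Plating 519,725.51; Tooling 233,440.96; Fabrication 1,185,787.15; Packaging 487,206.38.
Cap binds for Fabrication ($996,050); residual $1,430,110 reallocated over remaining billable hours 2,136.
Redistributed shares: Plating 599,226.80 → $599,230; Tooling 269,149.92 → $269,150; Packaging 561,733.28 → $561,730.

Plating: $599,230; Tooling: $269,150; Fabrication: $996,050; Packaging: $561,730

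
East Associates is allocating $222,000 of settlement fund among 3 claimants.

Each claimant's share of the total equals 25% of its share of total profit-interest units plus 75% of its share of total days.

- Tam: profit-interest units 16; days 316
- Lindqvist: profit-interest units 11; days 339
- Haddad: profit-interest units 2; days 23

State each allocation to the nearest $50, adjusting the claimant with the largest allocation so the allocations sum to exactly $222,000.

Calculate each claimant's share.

Tam: $108,200 | Lindqvist: $104,300 | Haddad: $9,500

Totals — profit-interest units 29, days 678.
Combined weights (25% profit-interest units + 75% days): Tam 0.4875; Lindqvist 0.4698; Haddad 0.0427.
Pro-rata amounts: Tam 108,222.46; Lindqvist 104,301.72; Haddad 9,475.82.
After rounding ($50): Tam $108,200; Lindqvist $104,300; Haddad $9,500. Sum = $222,000.
Rounded total matches; no reconciliation needed.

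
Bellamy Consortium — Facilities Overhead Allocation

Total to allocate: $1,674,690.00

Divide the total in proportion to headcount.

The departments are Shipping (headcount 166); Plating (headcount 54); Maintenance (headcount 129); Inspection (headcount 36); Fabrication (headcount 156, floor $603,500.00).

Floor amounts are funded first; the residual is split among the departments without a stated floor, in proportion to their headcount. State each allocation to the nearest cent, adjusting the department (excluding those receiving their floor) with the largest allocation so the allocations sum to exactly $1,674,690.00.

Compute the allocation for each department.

Shipping: $461,863.74; Plating: $150,244.83; Maintenance: $358,918.21; Inspection: $100,163.22; Fabrication: $603,500.00

Fund the minimums — Fabrication $603,500.00. Residual $1,071,190.00.
Residual split over remaining headcount 385: Shipping 461,863.7403 → $461,863.74; Plating 150,244.8312 → $150,244.83; Maintenance 358,918.2078 → $358,918.21; Inspection 100,163.2208 → $100,163.22.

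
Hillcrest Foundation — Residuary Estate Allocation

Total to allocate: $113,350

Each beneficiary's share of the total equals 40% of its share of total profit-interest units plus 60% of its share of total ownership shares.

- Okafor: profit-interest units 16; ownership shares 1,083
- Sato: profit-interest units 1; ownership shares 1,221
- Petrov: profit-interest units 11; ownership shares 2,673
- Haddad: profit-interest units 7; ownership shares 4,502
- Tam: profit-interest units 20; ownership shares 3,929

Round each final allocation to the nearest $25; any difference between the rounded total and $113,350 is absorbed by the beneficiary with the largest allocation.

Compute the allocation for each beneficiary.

Okafor: $18,675 | Sato: $7,025 | Petrov: $22,625 | Haddad: $28,600 | Tam: $36,425

Profit-interest units total 55; ownership shares total 13,408.
Composite weights (40% profit-interest units + 60% ownership shares): Okafor 0.1648; Sato 0.0619; Petrov 0.1996; Haddad 0.2524; Tam 0.3213.
Unrounded shares: Okafor 18,683.17; Sato 7,017.70; Petrov 22,626.38; Haddad 28,606.24; Tam 36,416.52.
At nearest $25: Okafor $18,675; Sato $7,025; Petrov $22,625; Haddad $28,600; Tam $36,425. Sum = $113,350.
No rounding difference to absorb.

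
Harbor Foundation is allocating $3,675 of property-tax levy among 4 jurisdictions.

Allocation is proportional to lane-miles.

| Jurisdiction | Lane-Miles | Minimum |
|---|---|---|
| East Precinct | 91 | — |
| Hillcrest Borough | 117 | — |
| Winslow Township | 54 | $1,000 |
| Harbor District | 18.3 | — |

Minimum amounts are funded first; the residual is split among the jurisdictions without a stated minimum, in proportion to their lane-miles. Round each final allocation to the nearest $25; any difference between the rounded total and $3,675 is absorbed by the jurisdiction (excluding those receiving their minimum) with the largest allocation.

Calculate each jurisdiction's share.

East Precinct: $1,075 | Hillcrest Borough: $1,375 | Winslow Township: $1,000 | Harbor District: $225

Fund the minimums — Winslow Township $1,000. Residual $2,675.
Residual split over remaining lane-miles 226.3: East Precinct 1,075.67 → $1,075; Hillcrest Borough 1,383.01 → $1,375; Harbor District 216.32 → $225.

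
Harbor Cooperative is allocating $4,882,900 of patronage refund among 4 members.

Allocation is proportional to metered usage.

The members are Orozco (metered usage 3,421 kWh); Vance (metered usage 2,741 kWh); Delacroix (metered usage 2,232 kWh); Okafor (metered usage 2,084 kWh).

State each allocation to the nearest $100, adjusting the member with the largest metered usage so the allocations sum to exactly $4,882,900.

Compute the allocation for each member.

Orozco: $1,594,300; Vance: $1,277,300; Delacroix: $1,040,100; Okafor: $971,200

Sum of metered usage: 3,421 + 2,741 + 2,232 + 2,084 = 10,478.
Proportional shares: Orozco 1,594,235.63; Vance 1,277,345.76; Delacroix 1,040,144.38; Okafor 971,174.23.
After rounding ($100): Orozco $1,594,200; Vance $1,277,300; Delacroix $1,040,100; Okafor $971,200. Sum = $4,882,800.
Difference $4,882,900 − $4,882,800 = +$100 applied to largest metered usage (Orozco): Orozco becomes $1,594,300.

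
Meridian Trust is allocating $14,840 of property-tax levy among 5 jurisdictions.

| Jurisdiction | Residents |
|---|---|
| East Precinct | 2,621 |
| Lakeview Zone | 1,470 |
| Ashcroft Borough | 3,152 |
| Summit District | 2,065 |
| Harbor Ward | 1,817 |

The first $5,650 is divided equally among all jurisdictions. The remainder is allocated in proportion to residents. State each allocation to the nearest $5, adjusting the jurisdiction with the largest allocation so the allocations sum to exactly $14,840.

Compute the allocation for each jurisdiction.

$5,650 shared equally gives $1,130 per jurisdiction.
Remainder $9,190 by residents (total 11,125): East Precinct 2,165.12 → $2,165; Lakeview Zone 1,214.32 → $1,215; Ashcroft Borough 2,603.76 → $2,605; Summit District 1,705.83 → $1,705; Harbor Ward 1,500.96 → $1,500.
Totals: East Precinct $1,130 + $2,165 = $3,295; Lakeview Zone $1,130 + $1,215 = $2,345; Ashcroft Borough $1,130 + $2,605 = $3,735; Summit District $1,130 + $1,705 = $2,835; Harbor Ward $1,130 + $1,500 = $2,630.

East Precinct: $3,295 · Lakeview Zone: $2,345 · Ashcroft Borough: $3,735 · Summit District: $2,835 · Harbor Ward: $2,630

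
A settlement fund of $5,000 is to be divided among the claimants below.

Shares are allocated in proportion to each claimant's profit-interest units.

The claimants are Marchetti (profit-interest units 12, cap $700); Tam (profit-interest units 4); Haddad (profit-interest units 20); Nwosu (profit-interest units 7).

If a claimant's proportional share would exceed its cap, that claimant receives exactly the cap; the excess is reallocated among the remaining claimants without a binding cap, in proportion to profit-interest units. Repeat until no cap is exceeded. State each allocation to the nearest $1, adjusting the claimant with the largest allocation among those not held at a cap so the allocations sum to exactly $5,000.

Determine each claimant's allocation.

Sum of profit-interest units: 43.
Unconstrained shares: Marchetti 1,395.35; Tam 465.12; Haddad 2,325.58; Nwosu 813.95.
Cap binds for Marchetti ($700); remaining pool $4,300 reallocated over remaining profit-interest units 31.
Redistributed shares: Tam 554.84 → $555; Haddad 2,774.19 → $2,774; Nwosu 970.97 → $971.

Marchetti: $700 · Tam: $555 · Haddad: $2,774 · Nwosu: $971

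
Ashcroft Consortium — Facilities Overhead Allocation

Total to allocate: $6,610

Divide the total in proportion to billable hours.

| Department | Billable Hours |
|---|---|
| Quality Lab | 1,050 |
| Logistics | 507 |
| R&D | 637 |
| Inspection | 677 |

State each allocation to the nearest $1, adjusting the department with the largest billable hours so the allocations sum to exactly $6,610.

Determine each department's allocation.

Combined billable hours = 1,050 + 507 + 637 + 677 = 2,871.
Raw shares: Quality Lab 2,417.45; Logistics 1,167.28; R&D 1,466.59; Inspection 1,558.68.
Rounded to nearest $1: Quality Lab $2,417; Logistics $1,167; R&D $1,467; Inspection $1,559. Sum = $6,610.
No rounding difference to absorb.

Quality Lab: $2,417 | Logistics: $1,167 | R&D: $1,467 | Inspection: $1,559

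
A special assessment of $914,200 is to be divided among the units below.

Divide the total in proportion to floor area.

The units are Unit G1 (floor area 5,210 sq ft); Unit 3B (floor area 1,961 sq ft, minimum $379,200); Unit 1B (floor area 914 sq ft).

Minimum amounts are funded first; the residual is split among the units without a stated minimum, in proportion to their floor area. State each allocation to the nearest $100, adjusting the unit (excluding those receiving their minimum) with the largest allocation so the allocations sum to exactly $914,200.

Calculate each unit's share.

Unit G1: $455,200; Unit 3B: $379,200; Unit 1B: $79,800

Minimums first: Unit 3B $379,200. Balance $535,000.
Balance split over remaining floor area 6,124: Unit G1 455,151.86 → $455,200; Unit 1B 79,848.14 → $79,800.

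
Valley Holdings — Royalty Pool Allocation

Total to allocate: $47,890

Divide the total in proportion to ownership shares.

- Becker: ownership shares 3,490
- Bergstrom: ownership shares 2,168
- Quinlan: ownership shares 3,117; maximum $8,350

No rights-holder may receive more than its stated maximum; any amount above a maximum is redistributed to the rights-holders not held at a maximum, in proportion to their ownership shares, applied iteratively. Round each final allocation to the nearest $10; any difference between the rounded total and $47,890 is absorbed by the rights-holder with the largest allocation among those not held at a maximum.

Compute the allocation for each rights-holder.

Becker: $24,390 · Bergstrom: $15,150 · Quinlan: $8,350

Sum of ownership shares: 8,775.
Proportional shares (ignoring caps): Becker 19,046.85; Bergstrom 11,831.97; Quinlan 17,011.18.
Cap binds for Quinlan ($8,350); remaining pool $39,540 reallocated over remaining ownership shares 5,658.
Remaining shares: Becker 24,389.29 → $24,390; Bergstrom 15,150.71 → $15,150.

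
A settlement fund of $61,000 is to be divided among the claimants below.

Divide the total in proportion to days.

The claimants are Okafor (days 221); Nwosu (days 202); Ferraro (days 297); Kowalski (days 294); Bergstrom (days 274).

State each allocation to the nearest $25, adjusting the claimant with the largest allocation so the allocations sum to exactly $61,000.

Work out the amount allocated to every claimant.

Days total: 1,288.
Unrounded shares: Okafor 221/1,288 × $61,000 = 10,466.61; Nwosu 202/1,288 × $61,000 = 9,566.77; Ferraro 297/1,288 × $61,000 = 14,065.99; Kowalski 294/1,288 × $61,000 = 13,923.91; Bergstrom 274/1,288 × $61,000 = 12,976.71.
Rounded to nearest $25: Okafor $10,475; Nwosu $9,575; Ferraro $14,075; Kowalski $13,925; Bergstrom $12,975. Sum = $61,025.
Difference $61,000 − $61,025 = −$25 applied to largest allocation (Ferraro): Ferraro becomes $14,050.

Okafor: $10,475 | Nwosu: $9,575 | Ferraro: $14,050 | Kowalski: $13,925 | Bergstrom: $12,975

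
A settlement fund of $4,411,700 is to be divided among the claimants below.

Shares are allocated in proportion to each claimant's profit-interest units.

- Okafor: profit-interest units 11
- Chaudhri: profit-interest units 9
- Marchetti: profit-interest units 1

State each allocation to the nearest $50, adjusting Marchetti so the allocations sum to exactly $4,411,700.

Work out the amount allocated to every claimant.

Combined profit-interest units = 21.
Raw shares: Okafor 11/21 × $4,411,700 = 2,310,890.48; Chaudhri 9/21 × $4,411,700 = 1,890,728.57; Marchetti 1/21 × $4,411,700 = 210,080.95.
At nearest $50: Okafor $2,310,900; Chaudhri $1,890,750; Marchetti $210,100. Sum = $4,411,750.
Difference $4,411,700 − $4,411,750 = −$50 applied to Marchetti: Marchetti becomes $210,050.

Okafor: $2,310,900; Chaudhri: $1,890,750; Marchetti: $210,050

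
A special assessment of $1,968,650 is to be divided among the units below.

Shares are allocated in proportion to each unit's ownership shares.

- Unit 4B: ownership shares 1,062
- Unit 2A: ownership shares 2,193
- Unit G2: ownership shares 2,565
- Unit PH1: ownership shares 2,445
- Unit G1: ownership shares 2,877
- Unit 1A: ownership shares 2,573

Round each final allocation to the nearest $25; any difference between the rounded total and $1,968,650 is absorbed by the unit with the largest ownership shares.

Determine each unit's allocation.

Unit 4B: $152,450 | Unit 2A: $314,775 | Unit G2: $368,175 | Unit PH1: $350,950 | Unit G1: $412,975 | Unit 1A: $369,325

Ownership shares total: 1,062 + 2,193 + 2,565 + 2,445 + 2,877 + 2,573 = 13,715.
Unrounded shares: Unit 4B 152,439.39; Unit 2A 314,783.04; Unit G2 368,179.89; Unit PH1 350,955.10; Unit G1 412,964.35; Unit 1A 369,328.21.
Rounded to nearest $25: Unit 4B $152,450; Unit 2A $314,775; Unit G2 $368,175; Unit PH1 $350,950; Unit G1 $412,975; Unit 1A $369,325. Sum = $1,968,650.
No rounding difference to absorb.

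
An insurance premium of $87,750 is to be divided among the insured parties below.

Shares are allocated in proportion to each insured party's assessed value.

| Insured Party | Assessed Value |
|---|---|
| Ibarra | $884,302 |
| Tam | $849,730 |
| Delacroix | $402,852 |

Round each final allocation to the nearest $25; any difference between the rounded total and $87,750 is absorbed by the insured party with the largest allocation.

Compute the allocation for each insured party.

Ibarra: $36,300 | Tam: $34,900 | Delacroix: $16,550

Combined assessed value = 2,136,884.
Proportional shares: Ibarra 884,302/2,136,884 × $87,750 = 36,313.39; Tam 849,730/2,136,884 × $87,750 = 34,893.71; Delacroix 402,852/2,136,884 × $87,750 = 16,542.90.
At nearest $25: Ibarra $36,325; Tam $34,900; Delacroix $16,550. Sum = $87,775.
Difference $87,750 − $87,775 = −$25 applied to largest allocation (Ibarra): Ibarra becomes $36,300.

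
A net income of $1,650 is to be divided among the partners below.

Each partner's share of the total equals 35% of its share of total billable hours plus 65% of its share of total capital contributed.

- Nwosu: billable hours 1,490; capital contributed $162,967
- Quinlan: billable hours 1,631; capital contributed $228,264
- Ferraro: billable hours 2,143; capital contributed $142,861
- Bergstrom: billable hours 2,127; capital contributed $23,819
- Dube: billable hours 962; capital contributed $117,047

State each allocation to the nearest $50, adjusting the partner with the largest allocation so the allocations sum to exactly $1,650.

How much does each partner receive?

Nwosu: $350 · Quinlan: $450 · Ferraro: $400 · Bergstrom: $200 · Dube: $250

Billable hours total 8,353; capital contributed total 674,958.
Composite weights (35% billable hours + 65% capital contributed): Nwosu 0.2194; Quinlan 0.2882; Ferraro 0.2274; Bergstrom 0.1121; Dube 0.1530.
Raw shares: Nwosu 361.97; Quinlan 475.47; Ferraro 375.16; Bergstrom 184.90; Dube 252.50.
After rounding ($50): Nwosu $350; Quinlan $500; Ferraro $400; Bergstrom $200; Dube $250. Sum = $1,700.
Difference $1,650 − $1,700 = −$50 applied to largest allocation (Quinlan): Quinlan becomes $450.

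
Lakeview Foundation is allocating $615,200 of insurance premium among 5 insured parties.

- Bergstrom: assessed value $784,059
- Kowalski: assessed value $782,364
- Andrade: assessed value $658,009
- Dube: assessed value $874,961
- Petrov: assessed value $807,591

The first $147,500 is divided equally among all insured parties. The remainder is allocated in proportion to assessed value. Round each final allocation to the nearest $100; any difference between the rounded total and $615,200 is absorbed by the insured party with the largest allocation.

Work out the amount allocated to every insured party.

Bergstrom: $123,400 · Kowalski: $123,200 · Andrade: $108,300 · Dube: $134,100 · Petrov: $126,200

First tranche $147,500 split equally: $29,500 each.
Remainder $467,700 by assessed value (total 3,906,984): Bergstrom 93,858.69 → $93,900; Kowalski 93,655.78 → $93,700; Andrade 78,769.41 → $78,800; Dube 104,740.45 → $104,700; Petrov 96,675.67 → $96,700.
Rounding difference −$100 on remainder applied to Dube.
Totals: Bergstrom $29,500 + $93,900 = $123,400; Kowalski $29,500 + $93,700 = $123,200; Andrade $29,500 + $78,800 = $108,300; Dube $29,500 + $104,600 = $134,100; Petrov $29,500 + $96,700 = $126,200.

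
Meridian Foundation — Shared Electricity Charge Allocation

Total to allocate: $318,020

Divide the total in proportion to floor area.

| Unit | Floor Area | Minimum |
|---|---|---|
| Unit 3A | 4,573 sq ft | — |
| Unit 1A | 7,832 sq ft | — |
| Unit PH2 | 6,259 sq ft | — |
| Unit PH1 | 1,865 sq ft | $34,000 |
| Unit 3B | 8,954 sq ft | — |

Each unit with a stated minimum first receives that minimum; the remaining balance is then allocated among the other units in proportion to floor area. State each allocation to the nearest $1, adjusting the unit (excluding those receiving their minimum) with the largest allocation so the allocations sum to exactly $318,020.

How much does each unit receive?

Unit 3A: $47,028 · Unit 1A: $80,543 · Unit PH2: $64,367 · Unit PH1: $34,000 · Unit 3B: $92,082

Guaranteed amounts: Unit PH1 $34,000. Balance $284,020.
Balance split over remaining floor area 27,618: Unit 3A 47,028.15 → $47,028; Unit 1A 80,543.29 → $80,543; Unit PH2 64,366.76 → $64,367; Unit 3B 92,081.80 → $92,082.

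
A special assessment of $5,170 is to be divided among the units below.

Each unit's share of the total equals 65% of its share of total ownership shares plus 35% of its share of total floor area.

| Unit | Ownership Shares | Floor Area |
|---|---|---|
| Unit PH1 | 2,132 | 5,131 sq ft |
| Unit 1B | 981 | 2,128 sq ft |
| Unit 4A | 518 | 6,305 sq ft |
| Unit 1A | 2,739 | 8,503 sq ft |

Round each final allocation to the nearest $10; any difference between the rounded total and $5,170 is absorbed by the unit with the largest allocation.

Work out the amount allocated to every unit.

Ownership shares total 6,370; floor area total 22,067.
Blended shares (65% ownership shares + 35% floor area): Unit PH1 0.2989; Unit 1B 0.1339; Unit 4A 0.1529; Unit 1A 0.4144.
Pro-rata amounts: Unit PH1 1,545.48; Unit 1B 692.02; Unit 4A 790.28; Unit 1A 2,142.21.
Rounded to nearest $10: Unit PH1 $1,550; Unit 1B $690; Unit 4A $790; Unit 1A $2,140. Sum = $5,170.
No rounding difference to absorb.

Unit PH1: $1,550; Unit 1B: $690; Unit 4A: $790; Unit 1A: $2,140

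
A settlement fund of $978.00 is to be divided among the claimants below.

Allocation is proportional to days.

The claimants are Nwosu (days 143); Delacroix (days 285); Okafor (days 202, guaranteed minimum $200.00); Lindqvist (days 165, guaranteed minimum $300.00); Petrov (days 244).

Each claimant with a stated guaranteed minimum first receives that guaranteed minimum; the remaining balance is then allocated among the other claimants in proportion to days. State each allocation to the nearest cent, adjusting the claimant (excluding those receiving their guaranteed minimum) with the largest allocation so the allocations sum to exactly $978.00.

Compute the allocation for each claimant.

Guaranteed amounts: Okafor $200.00; Lindqvist $300.00. Balance $478.00.
Balance split over remaining days 672: Nwosu 101.7173 → $101.72; Delacroix 202.7232 → $202.72; Petrov 173.5595 → $173.56.

Nwosu: $101.72; Delacroix: $202.72; Okafor: $200.00; Lindqvist: $300.00; Petrov: $173.56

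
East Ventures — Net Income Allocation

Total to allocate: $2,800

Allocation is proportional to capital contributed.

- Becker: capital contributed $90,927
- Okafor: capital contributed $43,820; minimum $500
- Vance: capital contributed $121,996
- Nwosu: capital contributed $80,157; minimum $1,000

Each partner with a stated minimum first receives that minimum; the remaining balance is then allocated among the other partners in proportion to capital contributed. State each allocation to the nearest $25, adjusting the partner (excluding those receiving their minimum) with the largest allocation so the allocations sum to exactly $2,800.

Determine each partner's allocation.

Guaranteed amounts: Okafor $500; Nwosu $1,000. Remaining pool $1,300.
Remaining pool split over remaining capital contributed 212,923: Becker 555.15 → $550; Vance 744.85 → $750.

Becker: $550 | Okafor: $500 | Vance: $750 | Nwosu: $1,000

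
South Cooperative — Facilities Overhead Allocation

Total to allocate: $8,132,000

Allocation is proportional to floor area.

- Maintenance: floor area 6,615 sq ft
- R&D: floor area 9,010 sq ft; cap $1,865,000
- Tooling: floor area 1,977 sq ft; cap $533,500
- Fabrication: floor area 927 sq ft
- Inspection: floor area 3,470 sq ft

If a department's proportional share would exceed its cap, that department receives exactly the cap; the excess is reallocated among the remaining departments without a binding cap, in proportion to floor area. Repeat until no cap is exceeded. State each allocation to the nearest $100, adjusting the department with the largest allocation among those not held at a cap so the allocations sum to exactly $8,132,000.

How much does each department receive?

Maintenance: $3,444,100 · R&D: $1,865,000 · Tooling: $533,500 · Fabrication: $482,700 · Inspection: $1,806,700

Sum of floor area: 21,999.
Pro-rata shares before constraints: Maintenance 2,445,255.69; R&D 3,330,575.03; Tooling 730,804.31; Fabrication 342,668.48; Inspection 1,282,696.49.
Capped: R&D ($1,865,000), Tooling ($533,500); balance $5,733,500 reallocated over remaining floor area 11,012.
Shares after redistribution: Maintenance 3,444,161.14 → $3,444,200; Fabrication 482,651.15 → $482,700; Inspection 1,806,687.70 → $1,806,700.
Rounding difference −$100 applied to Maintenance → $3,444,100.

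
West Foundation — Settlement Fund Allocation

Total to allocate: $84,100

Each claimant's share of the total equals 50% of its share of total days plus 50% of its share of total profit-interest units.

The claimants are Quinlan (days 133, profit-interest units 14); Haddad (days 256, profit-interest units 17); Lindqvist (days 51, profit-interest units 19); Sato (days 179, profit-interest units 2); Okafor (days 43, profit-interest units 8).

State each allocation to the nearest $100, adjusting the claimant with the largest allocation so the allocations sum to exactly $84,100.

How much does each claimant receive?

Quinlan: $18,300; Haddad: $28,100; Lindqvist: $16,600; Sato: $12,800; Okafor: $8,300

Days total 662; profit-interest units total 60.
Combined weights (50% days + 50% profit-interest units): Quinlan 0.2171; Haddad 0.3350; Lindqvist 0.1969; Sato 0.1519; Okafor 0.0991.
Unrounded shares: Quinlan 18,259.78; Haddad 28,175.19; Lindqvist 16,555.33; Sato 12,771.68; Okafor 8,338.01.
At nearest $100: Quinlan $18,300; Haddad $28,200; Lindqvist $16,600; Sato $12,800; Okafor $8,300. Sum = $84,200.
Difference $84,100 − $84,200 = −$100 applied to largest allocation (Haddad): Haddad becomes $28,100.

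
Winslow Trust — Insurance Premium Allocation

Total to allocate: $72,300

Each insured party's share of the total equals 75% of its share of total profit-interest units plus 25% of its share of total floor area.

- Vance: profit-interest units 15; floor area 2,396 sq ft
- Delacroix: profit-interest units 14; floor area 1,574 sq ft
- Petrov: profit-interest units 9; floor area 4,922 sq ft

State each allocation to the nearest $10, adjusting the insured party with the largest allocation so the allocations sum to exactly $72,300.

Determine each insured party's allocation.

Totals — profit-interest units 38, floor area 8,892.
Combined weights (75% profit-interest units + 25% floor area): Vance 0.3634; Delacroix 0.3206; Petrov 0.3160.
Raw shares: Vance 26,275.02; Delacroix 23,177.14; Petrov 22,847.84.
Rounded to nearest $10: Vance $26,280; Delacroix $23,180; Petrov $22,850. Sum = $72,310.
Difference $72,300 − $72,310 = −$10 applied to largest allocation (Vance): Vance becomes $26,270.

Vance: $26,270 | Delacroix: $23,180 | Petrov: $22,850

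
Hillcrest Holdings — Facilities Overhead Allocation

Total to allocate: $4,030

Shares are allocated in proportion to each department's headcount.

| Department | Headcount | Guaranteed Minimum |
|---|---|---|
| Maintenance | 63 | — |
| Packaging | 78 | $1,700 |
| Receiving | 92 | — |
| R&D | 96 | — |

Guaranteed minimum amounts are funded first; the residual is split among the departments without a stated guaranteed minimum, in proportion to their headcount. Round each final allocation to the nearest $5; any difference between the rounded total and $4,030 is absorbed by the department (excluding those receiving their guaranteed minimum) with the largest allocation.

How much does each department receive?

Maintenance: $585; Packaging: $1,700; Receiving: $855; R&D: $890

Minimums first: Packaging $1,700. Remaining pool $2,330.
Remaining pool split over remaining headcount 251: Maintenance 584.82 → $585; Receiving 854.02 → $855; R&D 891.16 → $890.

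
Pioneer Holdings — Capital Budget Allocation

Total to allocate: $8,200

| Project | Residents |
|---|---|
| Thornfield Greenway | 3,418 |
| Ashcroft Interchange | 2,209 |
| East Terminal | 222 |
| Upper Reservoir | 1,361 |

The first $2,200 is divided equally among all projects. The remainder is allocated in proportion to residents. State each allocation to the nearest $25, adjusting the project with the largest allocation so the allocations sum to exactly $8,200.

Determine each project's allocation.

First tranche $2,200 split equally: $550 each.
Remainder $6,000 by residents (total 7,210): Thornfield Greenway 2,844.38 → $2,850; Ashcroft Interchange 1,838.28 → $1,850; East Terminal 184.74 → $175; Upper Reservoir 1,132.59 → $1,125.
Totals: Thornfield Greenway $550 + $2,850 = $3,400; Ashcroft Interchange $550 + $1,850 = $2,400; East Terminal $550 + $175 = $725; Upper Reservoir $550 + $1,125 = $1,675.

Thornfield Greenway: $3,400 · Ashcroft Interchange: $2,400 · East Terminal: $725 · Upper Reservoir: $1,675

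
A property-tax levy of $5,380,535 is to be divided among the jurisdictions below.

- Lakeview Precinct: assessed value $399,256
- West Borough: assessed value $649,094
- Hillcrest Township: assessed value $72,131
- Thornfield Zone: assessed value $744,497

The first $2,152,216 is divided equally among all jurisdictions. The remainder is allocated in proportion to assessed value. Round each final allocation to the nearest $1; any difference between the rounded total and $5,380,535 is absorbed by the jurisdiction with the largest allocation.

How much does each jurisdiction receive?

First tranche $2,152,216 split equally: $538,054 each.
Remainder $3,228,319 by assessed value (total 1,864,978): Lakeview Precinct 691,121.14 → $691,121; West Borough 1,123,596.36 → $1,123,596; Hillcrest Township 124,860.39 → $124,860; Thornfield Zone 1,288,741.11 → $1,288,741.
Rounding difference +$1 on remainder applied to Thornfield Zone.
Totals: Lakeview Precinct $538,054 + $691,121 = $1,229,175; West Borough $538,054 + $1,123,596 = $1,661,650; Hillcrest Township $538,054 + $124,860 = $662,914; Thornfield Zone $538,054 + $1,288,742 = $1,826,796.

Lakeview Precinct: $1,229,175; West Borough: $1,661,650; Hillcrest Township: $662,914; Thornfield Zone: $1,826,796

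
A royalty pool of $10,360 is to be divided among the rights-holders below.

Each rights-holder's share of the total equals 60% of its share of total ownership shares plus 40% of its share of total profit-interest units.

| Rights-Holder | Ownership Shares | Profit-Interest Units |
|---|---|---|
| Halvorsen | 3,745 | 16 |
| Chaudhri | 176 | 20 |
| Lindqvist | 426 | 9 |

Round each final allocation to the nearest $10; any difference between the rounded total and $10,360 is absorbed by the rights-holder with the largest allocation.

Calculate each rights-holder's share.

Ownership shares total 4,347; profit-interest units total 45.
Blended shares (60% ownership shares + 40% profit-interest units): Halvorsen 0.6591; Chaudhri 0.2021; Lindqvist 0.1388.
Pro-rata amounts: Halvorsen 6,828.59; Chaudhri 2,093.45; Lindqvist 1,437.96.
At nearest $10: Halvorsen $6,830; Chaudhri $2,090; Lindqvist $1,440. Sum = $10,360.
Rounded total matches; no reconciliation needed.

Halvorsen: $6,830; Chaudhri: $2,090; Lindqvist: $1,440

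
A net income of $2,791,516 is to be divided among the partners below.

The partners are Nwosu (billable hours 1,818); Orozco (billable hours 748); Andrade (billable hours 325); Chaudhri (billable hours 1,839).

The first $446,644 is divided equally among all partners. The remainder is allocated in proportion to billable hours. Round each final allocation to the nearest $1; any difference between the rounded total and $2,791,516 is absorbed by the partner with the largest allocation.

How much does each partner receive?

Nwosu: $1,012,925 · Orozco: $482,478 · Andrade: $272,778 · Chaudhri: $1,023,335

Equal tier: $446,644 ÷ 4 = $111,661 apiece.
Remainder $2,344,872 by billable hours (total 4,730): Nwosu 901,263.70 → $901,264; Orozco 370,816.97 → $370,817; Andrade 161,117.00 → $161,117; Chaudhri 911,674.34 → $911,674.
Totals: Nwosu $111,661 + $901,264 = $1,012,925; Orozco $111,661 + $370,817 = $482,478; Andrade $111,661 + $161,117 = $272,778; Chaudhri $111,661 + $911,674 = $1,023,335.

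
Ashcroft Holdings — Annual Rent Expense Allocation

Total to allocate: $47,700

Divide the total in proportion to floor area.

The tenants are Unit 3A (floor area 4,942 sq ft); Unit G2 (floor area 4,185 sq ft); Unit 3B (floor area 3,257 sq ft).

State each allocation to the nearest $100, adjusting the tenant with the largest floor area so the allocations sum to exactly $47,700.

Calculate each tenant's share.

Unit 3A: $19,100 · Unit G2: $16,100 · Unit 3B: $12,500

Sum of floor area: 12,384.
Raw shares: Unit 3A 4,942/12,384 × $47,700 = 19,035.32; Unit G2 4,185/12,384 × $47,700 = 16,119.55; Unit 3B 3,257/12,384 × $47,700 = 12,545.13.
Rounded to nearest $100: Unit 3A $19,000; Unit G2 $16,100; Unit 3B $12,500. Sum = $47,600.
Difference $47,700 − $47,600 = +$100 applied to largest floor area (Unit 3A): Unit 3A becomes $19,100.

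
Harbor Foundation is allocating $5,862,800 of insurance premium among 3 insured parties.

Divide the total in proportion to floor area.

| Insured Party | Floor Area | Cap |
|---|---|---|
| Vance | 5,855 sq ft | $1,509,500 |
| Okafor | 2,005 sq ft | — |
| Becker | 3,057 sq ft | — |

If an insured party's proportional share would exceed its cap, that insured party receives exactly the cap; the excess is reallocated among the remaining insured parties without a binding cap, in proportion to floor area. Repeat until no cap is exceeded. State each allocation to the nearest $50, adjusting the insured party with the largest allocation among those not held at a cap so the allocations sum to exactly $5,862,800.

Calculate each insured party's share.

Vance: $1,509,500 | Okafor: $1,724,300 | Becker: $2,629,000

Combined floor area = 10,917.
Proportional shares (ignoring caps): Vance 3,144,333.97; Okafor 1,076,753.14; Becker 1,641,712.89.
Held at cap: Vance ($1,509,500); balance $4,353,300 reallocated over remaining floor area 5,062.
Redistributed shares: Okafor 1,724,292.08 → $1,724,300; Becker 2,629,007.92 → $2,629,000.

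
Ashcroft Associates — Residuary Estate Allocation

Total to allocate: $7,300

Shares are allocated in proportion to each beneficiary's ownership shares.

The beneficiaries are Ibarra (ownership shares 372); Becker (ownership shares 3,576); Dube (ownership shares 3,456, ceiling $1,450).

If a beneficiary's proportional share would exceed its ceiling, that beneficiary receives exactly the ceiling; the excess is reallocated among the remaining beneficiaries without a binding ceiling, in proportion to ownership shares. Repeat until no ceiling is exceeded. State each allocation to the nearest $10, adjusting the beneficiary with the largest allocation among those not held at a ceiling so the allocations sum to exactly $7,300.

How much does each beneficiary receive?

Ibarra: $550 | Becker: $5,300 | Dube: $1,450

Ownership shares total: 7,404.
Proportional shares (ignoring caps): Ibarra 366.77; Becker 3,525.77; Dube 3,407.46.
Capped: Dube ($1,450); residual $5,850 reallocated over remaining ownership shares 3,948.
Remaining shares: Ibarra 551.22 → $550; Becker 5,298.78 → $5,300.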